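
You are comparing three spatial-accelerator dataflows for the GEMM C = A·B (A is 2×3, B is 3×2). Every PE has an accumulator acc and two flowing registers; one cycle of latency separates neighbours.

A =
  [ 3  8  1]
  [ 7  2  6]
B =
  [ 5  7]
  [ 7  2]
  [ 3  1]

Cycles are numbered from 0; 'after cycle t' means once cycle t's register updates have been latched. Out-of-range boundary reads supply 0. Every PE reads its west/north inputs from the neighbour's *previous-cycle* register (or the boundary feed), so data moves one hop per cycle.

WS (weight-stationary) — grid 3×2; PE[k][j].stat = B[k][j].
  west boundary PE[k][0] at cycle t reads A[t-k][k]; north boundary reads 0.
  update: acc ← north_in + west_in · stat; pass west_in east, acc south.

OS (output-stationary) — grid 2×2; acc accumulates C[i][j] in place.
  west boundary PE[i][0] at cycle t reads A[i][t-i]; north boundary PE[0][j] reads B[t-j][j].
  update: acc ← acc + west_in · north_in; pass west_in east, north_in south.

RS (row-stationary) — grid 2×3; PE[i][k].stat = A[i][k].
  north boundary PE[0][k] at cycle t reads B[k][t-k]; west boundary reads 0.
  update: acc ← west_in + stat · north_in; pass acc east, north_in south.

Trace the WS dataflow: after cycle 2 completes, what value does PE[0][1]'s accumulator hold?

PE[0][1].acc = 49

WS (3×2). Following PE[0][1] plus its west/north inputs:
  @0  [0,0]  acc 15  |  →3  ↓15
  @0  [0,1]  acc 0  |  →0  ↓0
  @1  [0,0]  acc 35  |  →7  ↓35
  @1  [0,1]  acc 21  |  →3  ↓21
  @2  [0,0]  acc 0  |  →0  ↓0
  @2  [0,1]  acc 49  |  →7  ↓49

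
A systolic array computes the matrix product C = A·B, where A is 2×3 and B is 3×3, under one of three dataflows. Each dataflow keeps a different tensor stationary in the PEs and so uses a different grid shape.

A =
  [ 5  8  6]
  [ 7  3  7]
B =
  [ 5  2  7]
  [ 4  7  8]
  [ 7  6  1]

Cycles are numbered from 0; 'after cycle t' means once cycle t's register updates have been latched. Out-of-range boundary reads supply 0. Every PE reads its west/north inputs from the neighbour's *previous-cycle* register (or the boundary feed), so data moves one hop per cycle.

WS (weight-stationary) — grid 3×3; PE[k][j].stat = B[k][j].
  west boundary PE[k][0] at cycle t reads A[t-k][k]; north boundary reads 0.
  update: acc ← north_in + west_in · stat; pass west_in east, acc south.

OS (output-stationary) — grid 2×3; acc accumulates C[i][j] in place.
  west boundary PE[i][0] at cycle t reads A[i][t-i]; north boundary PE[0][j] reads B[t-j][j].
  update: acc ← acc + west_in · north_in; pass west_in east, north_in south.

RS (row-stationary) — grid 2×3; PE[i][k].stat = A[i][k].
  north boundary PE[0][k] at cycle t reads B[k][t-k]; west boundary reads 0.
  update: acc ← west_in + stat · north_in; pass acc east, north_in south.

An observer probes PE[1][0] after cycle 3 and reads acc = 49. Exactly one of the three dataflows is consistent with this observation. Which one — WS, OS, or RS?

WS (3×3 grid), PE[1][0]:
  after 0 — PE[1][0] acc=0, pass-E 0, pass-S 0
  after 1 — PE[1][0] acc=57, pass-E 8, pass-S 57
  after 2 — PE[1][0] acc=47, pass-E 3, pass-S 47
  after 3 — PE[1][0] acc=0, pass-E 0, pass-S 0
OS (2×3 grid), PE[1][0]:
  after 0 — PE[1][0] acc=0, pass-E 0, pass-S 0
  after 1 — PE[1][0] acc=35, pass-E 7, pass-S 5
  after 2 — PE[1][0] acc=47, pass-E 3, pass-S 4
  after 3 — PE[1][0] acc=96, pass-E 7, pass-S 7
RS (2×3 grid), PE[1][0]:
  after 0 — PE[1][0] acc=0, pass-E 0, pass-S 0
  after 1 — PE[1][0] acc=35, pass-E 35, pass-S 5
  after 2 — PE[1][0] acc=14, pass-E 14, pass-S 2
  after 3 — PE[1][0] acc=49, pass-E 49, pass-S 7

dataflow = RS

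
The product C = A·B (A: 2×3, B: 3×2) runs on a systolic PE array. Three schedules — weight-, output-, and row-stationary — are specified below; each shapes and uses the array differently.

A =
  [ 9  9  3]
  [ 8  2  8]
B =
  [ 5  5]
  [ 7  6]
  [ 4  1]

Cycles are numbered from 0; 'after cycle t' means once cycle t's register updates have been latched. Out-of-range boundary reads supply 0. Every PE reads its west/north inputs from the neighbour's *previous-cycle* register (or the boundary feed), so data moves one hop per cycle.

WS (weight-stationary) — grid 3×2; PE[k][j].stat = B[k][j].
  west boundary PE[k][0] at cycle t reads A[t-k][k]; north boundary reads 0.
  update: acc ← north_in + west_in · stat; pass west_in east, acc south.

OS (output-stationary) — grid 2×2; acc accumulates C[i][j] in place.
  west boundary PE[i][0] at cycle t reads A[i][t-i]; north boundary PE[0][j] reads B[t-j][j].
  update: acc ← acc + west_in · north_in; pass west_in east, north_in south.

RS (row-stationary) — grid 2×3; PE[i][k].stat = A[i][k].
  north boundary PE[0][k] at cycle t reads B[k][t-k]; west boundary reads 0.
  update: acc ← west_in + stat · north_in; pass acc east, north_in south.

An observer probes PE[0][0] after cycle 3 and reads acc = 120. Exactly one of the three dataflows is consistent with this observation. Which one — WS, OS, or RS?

dataflow = OS

WS (3×2 grid), PE[0][0]:
  step 0 · PE0,0: acc=45; fwd→9 fwd↓45
  step 1 · PE0,0: acc=40; fwd→8 fwd↓40
  step 2 · PE0,0: acc=0; fwd→0 fwd↓0
  step 3 · PE0,0: acc=0; fwd→0 fwd↓0
OS (2×2 grid), PE[0][0]:
  step 0 · PE0,0: acc=45; fwd→9 fwd↓5
  step 1 · PE0,0: acc=108; fwd→9 fwd↓7
  step 2 · PE0,0: acc=120; fwd→3 fwd↓4
  step 3 · PE0,0: acc=120; fwd→0 fwd↓0
RS (2×3 grid), PE[0][0]:
  step 0 · PE0,0: acc=45; fwd→45 fwd↓5
  step 1 · PE0,0: acc=45; fwd→45 fwd↓5
  step 2 · PE0,0: acc=0; fwd→0 fwd↓0
  step 3 · PE0,0: acc=0; fwd→0 fwd↓0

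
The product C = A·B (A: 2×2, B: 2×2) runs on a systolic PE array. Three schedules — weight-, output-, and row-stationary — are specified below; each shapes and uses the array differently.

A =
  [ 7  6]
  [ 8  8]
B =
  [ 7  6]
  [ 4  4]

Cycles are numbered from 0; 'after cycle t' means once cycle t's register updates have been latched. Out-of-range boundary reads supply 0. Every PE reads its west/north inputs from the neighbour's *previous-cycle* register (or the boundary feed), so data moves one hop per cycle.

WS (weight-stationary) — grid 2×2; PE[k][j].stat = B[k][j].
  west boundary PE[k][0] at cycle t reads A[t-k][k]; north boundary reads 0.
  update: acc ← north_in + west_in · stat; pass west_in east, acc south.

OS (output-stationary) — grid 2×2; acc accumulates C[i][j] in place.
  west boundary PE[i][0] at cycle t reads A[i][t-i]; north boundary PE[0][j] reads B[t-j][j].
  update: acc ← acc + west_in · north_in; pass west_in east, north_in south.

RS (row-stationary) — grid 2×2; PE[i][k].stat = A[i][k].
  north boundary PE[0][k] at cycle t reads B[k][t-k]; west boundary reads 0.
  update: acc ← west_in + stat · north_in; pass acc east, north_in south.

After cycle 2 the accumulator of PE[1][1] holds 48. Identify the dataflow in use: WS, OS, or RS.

WS (2×2 grid), PE[1][1]:
  0: (1,1).acc=0  regs=<0,0>
  1: (1,1).acc=0  regs=<0,0>
  2: (1,1).acc=66  regs=<6,66>
OS (2×2 grid), PE[1][1]:
  0: (1,1).acc=0  regs=<0,0>
  1: (1,1).acc=0  regs=<0,0>
  2: (1,1).acc=48  regs=<8,6>
RS (2×2 grid), PE[1][1]:
  0: (1,1).acc=0  regs=<0,0>
  1: (1,1).acc=0  regs=<0,0>
  2: (1,1).acc=88  regs=<88,4>

dataflow = OS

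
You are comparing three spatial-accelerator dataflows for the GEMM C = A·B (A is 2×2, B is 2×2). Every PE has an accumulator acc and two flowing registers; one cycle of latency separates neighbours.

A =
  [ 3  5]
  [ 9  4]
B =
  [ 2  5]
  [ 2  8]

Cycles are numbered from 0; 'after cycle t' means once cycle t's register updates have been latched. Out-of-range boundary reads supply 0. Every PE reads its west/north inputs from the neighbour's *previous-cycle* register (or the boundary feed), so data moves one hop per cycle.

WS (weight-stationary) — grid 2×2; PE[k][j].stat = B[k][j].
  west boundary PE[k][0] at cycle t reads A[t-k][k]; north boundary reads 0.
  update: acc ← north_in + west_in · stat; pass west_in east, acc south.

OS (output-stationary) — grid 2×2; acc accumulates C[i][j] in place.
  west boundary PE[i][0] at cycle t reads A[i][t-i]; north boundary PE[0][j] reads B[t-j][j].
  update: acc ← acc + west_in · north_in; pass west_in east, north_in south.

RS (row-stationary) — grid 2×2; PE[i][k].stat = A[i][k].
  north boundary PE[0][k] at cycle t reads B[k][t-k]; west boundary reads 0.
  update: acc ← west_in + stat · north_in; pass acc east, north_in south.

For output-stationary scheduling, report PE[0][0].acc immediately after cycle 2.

PE[0][0].acc = 16

OS 2×2: PE[0][0] cycle-by-cycle (with neighbour feeds):
  step 0 · PE0,0: acc=6; fwd→3 fwd↓2
  step 1 · PE0,0: acc=16; fwd→5 fwd↓2
  step 2 · PE0,0: acc=16; fwd→0 fwd↓0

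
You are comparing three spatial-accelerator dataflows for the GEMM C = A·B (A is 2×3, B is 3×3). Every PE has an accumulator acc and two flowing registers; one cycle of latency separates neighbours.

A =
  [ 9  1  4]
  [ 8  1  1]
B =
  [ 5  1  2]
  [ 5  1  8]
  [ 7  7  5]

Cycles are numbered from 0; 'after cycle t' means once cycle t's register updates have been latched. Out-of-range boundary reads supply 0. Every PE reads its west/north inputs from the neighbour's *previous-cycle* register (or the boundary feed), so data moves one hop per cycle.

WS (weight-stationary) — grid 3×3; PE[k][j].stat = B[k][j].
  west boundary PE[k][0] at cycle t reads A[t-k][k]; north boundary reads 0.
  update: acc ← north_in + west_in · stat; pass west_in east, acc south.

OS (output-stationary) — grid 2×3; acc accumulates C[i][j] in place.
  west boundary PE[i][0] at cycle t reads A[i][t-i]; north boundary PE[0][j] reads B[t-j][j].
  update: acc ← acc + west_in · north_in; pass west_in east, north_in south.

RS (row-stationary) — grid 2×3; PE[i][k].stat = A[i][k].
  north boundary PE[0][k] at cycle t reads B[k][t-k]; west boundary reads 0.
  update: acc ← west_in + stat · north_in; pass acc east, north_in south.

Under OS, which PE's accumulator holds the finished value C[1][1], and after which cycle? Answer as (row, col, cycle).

(row, col, cycle) = (1, 1, 4)

OS — PE[1][1] is where C[1][1] collects:
  step 0 · PE1,1: acc=0; fwd→0 fwd↓0
  step 1 · PE1,1: acc=0; fwd→0 fwd↓0
  step 2 · PE1,1: acc=8; fwd→8 fwd↓1
  step 3 · PE1,1: acc=9; fwd→1 fwd↓1
  step 4 · PE1,1: acc=16; fwd→1 fwd↓7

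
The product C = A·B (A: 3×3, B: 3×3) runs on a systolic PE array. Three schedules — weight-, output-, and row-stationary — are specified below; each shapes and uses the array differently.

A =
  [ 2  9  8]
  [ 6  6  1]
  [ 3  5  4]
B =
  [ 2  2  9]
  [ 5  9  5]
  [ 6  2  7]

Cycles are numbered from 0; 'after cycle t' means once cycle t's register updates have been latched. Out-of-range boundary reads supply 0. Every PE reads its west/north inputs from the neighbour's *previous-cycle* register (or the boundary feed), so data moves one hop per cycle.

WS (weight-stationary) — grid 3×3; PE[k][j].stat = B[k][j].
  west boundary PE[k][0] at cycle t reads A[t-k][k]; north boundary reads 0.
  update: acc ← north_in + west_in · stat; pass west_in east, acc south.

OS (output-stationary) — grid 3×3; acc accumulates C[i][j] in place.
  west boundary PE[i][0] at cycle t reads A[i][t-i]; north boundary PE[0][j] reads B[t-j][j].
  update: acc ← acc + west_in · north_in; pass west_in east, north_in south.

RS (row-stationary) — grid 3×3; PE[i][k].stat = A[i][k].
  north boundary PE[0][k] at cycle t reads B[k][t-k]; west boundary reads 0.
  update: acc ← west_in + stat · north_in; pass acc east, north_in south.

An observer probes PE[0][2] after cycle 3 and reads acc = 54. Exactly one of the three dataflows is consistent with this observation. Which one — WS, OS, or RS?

WS [3×3] PE[0][2] across cycles:
  c0 r0c2: 0 / 0 / 0
  c1 r0c2: 0 / 0 / 0
  c2 r0c2: 18 / 2 / 18
  c3 r0c2: 54 / 6 / 54
OS [3×3] PE[0][2] across cycles:
  c0 r0c2: 0 / 0 / 0
  c1 r0c2: 0 / 0 / 0
  c2 r0c2: 18 / 2 / 9
  c3 r0c2: 63 / 9 / 5
RS [3×3] PE[0][2] across cycles:
  c0 r0c2: 0 / 0 / 0
  c1 r0c2: 0 / 0 / 0
  c2 r0c2: 97 / 97 / 6
  c3 r0c2: 101 / 101 / 2

dataflow = WS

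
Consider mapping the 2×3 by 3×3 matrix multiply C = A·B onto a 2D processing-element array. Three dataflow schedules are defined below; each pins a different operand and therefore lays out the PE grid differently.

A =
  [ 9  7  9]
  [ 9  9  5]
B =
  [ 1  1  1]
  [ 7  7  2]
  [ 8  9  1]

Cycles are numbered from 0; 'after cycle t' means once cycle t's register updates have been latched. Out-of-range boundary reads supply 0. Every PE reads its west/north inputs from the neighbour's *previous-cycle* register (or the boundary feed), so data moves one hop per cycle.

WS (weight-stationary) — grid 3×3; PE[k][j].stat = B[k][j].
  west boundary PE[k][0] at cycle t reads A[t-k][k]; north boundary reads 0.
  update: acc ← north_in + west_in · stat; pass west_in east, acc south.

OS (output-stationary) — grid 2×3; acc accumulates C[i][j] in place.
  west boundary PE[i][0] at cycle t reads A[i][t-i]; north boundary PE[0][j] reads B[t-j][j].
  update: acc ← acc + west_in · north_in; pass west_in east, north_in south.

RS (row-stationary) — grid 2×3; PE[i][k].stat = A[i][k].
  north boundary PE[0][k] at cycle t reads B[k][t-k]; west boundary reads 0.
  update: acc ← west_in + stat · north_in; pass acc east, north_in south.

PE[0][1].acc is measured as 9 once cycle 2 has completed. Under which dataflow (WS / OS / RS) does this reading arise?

dataflow = WS

Under WS (3×3), PE[0][1]:
  t=0 PE[0][1]: acc=0 h=0 v=0
  t=1 PE[0][1]: acc=9 h=9 v=9
  t=2 PE[0][1]: acc=9 h=9 v=9
Under OS (2×3), PE[0][1]:
  t=0 PE[0][1]: acc=0 h=0 v=0
  t=1 PE[0][1]: acc=9 h=9 v=1
  t=2 PE[0][1]: acc=58 h=7 v=7
Under RS (2×3), PE[0][1]:
  t=0 PE[0][1]: acc=0 h=0 v=0
  t=1 PE[0][1]: acc=58 h=58 v=7
  t=2 PE[0][1]: acc=58 h=58 v=7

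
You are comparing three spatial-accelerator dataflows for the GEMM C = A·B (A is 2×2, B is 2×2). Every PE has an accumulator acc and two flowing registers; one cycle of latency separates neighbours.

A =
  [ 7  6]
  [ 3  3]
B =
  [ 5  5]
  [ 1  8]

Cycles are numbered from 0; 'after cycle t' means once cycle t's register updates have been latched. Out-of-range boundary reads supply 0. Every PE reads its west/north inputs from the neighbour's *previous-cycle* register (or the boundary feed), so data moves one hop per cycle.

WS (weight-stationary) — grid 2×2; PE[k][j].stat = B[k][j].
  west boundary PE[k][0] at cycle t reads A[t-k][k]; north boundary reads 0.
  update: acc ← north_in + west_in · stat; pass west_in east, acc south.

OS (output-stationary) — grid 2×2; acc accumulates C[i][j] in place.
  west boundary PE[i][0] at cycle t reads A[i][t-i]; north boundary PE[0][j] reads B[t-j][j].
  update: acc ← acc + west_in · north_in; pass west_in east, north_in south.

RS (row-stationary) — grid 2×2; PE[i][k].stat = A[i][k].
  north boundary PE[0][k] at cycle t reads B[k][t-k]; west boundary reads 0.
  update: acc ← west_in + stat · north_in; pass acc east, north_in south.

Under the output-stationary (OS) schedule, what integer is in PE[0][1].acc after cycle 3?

PE[0][1].acc = 83

Tracing OS — 2×2 array, target PE[0][1]:
  0: (0,0).acc=35  regs=<7,5>
  0: (0,1).acc=0  regs=<0,0>
  1: (0,0).acc=41  regs=<6,1>
  1: (0,1).acc=35  regs=<7,5>
  2: (0,0).acc=41  regs=<0,0>
  2: (0,1).acc=83  regs=<6,8>
  3: (0,0).acc=41  regs=<0,0>
  3: (0,1).acc=83  regs=<0,0>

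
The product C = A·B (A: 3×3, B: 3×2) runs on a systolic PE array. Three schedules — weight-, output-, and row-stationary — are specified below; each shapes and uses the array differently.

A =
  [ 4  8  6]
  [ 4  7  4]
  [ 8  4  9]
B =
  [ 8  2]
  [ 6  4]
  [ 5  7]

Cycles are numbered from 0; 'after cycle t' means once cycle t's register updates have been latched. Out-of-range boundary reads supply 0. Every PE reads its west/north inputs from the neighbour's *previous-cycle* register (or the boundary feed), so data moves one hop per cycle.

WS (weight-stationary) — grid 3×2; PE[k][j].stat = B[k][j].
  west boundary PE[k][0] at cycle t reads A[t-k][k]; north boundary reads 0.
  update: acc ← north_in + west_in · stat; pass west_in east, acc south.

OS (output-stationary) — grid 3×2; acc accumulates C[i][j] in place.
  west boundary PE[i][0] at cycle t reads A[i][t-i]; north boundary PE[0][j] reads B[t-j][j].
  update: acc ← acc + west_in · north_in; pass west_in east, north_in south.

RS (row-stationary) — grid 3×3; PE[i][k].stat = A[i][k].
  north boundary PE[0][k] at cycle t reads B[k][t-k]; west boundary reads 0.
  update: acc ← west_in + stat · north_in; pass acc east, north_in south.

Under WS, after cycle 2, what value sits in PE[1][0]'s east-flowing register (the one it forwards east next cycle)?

register = 7

WS 3×2: PE[1][0] cycle-by-cycle (with neighbour feeds):
  step 0 · PE0,0: acc=32; fwd→4 fwd↓32
  step 0 · PE1,0: acc=0; fwd→0 fwd↓0
  step 1 · PE0,0: acc=32; fwd→4 fwd↓32
  step 1 · PE1,0: acc=80; fwd→8 fwd↓80
  step 2 · PE0,0: acc=64; fwd→8 fwd↓64
  step 2 · PE1,0: acc=74; fwd→7 fwd↓74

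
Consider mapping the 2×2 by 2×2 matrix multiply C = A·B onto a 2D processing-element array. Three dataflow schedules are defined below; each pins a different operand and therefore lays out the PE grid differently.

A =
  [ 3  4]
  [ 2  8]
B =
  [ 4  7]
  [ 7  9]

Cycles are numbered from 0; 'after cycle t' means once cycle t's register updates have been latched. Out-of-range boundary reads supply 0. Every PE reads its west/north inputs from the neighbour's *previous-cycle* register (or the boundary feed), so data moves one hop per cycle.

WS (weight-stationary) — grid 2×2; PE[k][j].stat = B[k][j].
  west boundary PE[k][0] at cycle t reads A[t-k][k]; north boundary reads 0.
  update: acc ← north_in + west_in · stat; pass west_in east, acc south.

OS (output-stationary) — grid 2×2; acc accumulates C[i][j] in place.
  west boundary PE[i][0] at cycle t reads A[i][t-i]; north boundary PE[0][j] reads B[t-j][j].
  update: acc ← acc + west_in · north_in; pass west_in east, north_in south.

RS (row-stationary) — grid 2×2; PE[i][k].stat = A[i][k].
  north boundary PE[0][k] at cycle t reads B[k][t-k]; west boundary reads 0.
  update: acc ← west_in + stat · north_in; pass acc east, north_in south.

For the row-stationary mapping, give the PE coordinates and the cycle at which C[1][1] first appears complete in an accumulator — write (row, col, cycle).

(row, col, cycle) = (1, 1, 3)

RS — PE[1][1] is where C[1][1] collects:
  [0] (1,1) acc=0 (h:0 v:0)
  [1] (1,1) acc=0 (h:0 v:0)
  [2] (1,1) acc=64 (h:64 v:7)
  [3] (1,1) acc=86 (h:86 v:9)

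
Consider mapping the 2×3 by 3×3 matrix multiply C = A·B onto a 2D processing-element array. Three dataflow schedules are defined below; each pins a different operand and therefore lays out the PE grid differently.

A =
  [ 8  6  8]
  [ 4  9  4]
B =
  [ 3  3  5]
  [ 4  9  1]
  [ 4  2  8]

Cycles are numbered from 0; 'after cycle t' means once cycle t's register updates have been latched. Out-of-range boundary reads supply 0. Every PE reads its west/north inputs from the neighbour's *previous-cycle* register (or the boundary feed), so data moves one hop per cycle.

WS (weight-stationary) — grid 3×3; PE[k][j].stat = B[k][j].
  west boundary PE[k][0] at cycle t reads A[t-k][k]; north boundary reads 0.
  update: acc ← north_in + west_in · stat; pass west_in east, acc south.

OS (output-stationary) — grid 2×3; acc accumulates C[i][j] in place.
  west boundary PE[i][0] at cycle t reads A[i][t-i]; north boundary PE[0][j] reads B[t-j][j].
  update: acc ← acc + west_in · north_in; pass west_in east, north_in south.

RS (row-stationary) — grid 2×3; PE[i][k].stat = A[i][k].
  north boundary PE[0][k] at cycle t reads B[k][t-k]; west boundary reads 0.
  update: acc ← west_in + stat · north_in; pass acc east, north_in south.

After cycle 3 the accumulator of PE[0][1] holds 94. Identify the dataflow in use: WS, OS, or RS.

WS (3×3 grid), PE[0][1]:
  @0  [0,1]  acc 0  |  →0  ↓0
  @1  [0,1]  acc 24  |  →8  ↓24
  @2  [0,1]  acc 12  |  →4  ↓12
  @3  [0,1]  acc 0  |  →0  ↓0
OS (2×3 grid), PE[0][1]:
  @0  [0,1]  acc 0  |  →0  ↓0
  @1  [0,1]  acc 24  |  →8  ↓3
  @2  [0,1]  acc 78  |  →6  ↓9
  @3  [0,1]  acc 94  |  →8  ↓2
RS (2×3 grid), PE[0][1]:
  @0  [0,1]  acc 0  |  →0  ↓0
  @1  [0,1]  acc 48  |  →48  ↓4
  @2  [0,1]  acc 78  |  →78  ↓9
  @3  [0,1]  acc 46  |  →46  ↓1

dataflow = OS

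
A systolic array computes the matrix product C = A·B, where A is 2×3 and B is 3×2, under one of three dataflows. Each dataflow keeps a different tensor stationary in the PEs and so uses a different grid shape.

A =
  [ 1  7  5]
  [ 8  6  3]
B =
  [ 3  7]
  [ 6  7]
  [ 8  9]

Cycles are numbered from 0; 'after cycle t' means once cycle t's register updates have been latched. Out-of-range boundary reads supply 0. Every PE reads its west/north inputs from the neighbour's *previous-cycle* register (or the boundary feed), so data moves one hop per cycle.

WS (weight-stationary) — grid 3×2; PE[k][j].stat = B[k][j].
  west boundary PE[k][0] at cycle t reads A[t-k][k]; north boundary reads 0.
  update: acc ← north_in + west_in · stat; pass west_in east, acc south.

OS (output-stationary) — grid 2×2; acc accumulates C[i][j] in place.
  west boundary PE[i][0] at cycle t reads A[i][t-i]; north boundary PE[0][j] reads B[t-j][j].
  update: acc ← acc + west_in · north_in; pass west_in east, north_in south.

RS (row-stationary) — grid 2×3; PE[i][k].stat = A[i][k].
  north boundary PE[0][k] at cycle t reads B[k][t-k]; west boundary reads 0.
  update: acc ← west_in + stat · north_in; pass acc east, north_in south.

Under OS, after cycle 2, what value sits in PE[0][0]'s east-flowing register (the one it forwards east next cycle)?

OS 2×2: PE[0][0] cycle-by-cycle (with neighbour feeds):
  0: (0,0).acc=3  regs=<1,3>
  1: (0,0).acc=45  regs=<7,6>
  2: (0,0).acc=85  regs=<5,8>

register = 5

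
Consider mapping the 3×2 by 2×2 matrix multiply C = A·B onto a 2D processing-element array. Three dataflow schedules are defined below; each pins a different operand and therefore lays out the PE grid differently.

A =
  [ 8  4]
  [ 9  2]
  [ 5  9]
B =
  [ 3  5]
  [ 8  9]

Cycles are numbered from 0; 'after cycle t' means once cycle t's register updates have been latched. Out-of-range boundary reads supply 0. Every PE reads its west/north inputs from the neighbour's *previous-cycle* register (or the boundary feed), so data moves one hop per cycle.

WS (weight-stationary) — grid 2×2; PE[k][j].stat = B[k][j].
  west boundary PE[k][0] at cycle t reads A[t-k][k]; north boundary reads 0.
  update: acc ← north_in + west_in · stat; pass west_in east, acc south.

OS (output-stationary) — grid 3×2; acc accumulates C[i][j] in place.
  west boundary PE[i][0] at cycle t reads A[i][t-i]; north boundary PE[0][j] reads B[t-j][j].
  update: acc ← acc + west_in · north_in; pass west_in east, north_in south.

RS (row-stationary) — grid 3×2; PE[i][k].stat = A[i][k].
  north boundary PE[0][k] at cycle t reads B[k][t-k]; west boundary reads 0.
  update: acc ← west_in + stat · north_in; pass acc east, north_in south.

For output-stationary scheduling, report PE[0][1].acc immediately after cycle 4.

OS on a 3×2 grid — tracing PE[0][1] and its feeders:
  t=0 PE[0][0]: acc=24 h=8 v=3
  t=0 PE[0][1]: acc=0 h=0 v=0
  t=1 PE[0][0]: acc=56 h=4 v=8
  t=1 PE[0][1]: acc=40 h=8 v=5
  t=2 PE[0][0]: acc=56 h=0 v=0
  t=2 PE[0][1]: acc=76 h=4 v=9
  t=3 PE[0][0]: acc=56 h=0 v=0
  t=3 PE[0][1]: acc=76 h=0 v=0
  t=4 PE[0][0]: acc=56 h=0 v=0
  t=4 PE[0][1]: acc=76 h=0 v=0

PE[0][1].acc = 76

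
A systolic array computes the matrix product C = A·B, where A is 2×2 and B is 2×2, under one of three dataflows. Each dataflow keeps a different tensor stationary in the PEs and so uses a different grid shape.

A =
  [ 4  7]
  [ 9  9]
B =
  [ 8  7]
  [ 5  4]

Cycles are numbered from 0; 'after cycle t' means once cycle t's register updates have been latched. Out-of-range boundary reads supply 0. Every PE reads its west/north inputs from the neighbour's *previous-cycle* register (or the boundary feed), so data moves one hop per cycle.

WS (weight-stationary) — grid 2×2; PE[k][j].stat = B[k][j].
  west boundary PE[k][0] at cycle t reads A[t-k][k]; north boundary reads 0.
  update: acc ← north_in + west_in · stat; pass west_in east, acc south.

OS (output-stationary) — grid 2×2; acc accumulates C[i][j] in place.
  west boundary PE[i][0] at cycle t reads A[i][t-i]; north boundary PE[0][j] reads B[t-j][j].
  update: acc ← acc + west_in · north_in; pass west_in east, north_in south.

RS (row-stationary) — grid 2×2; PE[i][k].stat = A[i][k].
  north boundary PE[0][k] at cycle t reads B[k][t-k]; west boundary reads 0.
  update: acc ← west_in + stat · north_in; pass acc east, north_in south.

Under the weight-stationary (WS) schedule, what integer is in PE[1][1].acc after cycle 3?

WS 2×2: PE[1][1] cycle-by-cycle (with neighbour feeds):
  0: (0,1).acc=0  regs=<0,0>
  0: (1,0).acc=0  regs=<0,0>
  0: (1,1).acc=0  regs=<0,0>
  1: (0,1).acc=28  regs=<4,28>
  1: (1,0).acc=67  regs=<7,67>
  1: (1,1).acc=0  regs=<0,0>
  2: (0,1).acc=63  regs=<9,63>
  2: (1,0).acc=117  regs=<9,117>
  2: (1,1).acc=56  regs=<7,56>
  3: (0,1).acc=0  regs=<0,0>
  3: (1,0).acc=0  regs=<0,0>
  3: (1,1).acc=99  regs=<9,99>

PE[1][1].acc = 99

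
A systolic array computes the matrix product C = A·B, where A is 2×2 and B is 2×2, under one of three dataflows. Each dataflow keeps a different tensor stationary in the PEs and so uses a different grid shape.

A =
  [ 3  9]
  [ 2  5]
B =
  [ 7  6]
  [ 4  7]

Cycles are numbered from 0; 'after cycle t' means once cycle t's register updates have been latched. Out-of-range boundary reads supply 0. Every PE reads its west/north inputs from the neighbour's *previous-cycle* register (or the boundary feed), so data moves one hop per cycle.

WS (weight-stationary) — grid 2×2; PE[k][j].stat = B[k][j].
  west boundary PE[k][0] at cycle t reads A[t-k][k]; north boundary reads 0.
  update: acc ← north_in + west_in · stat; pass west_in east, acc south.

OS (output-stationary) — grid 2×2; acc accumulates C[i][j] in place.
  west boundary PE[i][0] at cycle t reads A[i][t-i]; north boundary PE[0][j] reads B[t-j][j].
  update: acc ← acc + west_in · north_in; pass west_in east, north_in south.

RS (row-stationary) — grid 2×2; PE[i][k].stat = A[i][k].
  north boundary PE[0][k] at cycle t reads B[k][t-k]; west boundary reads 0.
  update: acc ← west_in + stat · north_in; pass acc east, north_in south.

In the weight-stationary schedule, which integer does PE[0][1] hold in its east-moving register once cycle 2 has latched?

WS (2×2). Following PE[0][1] plus its west/north inputs:
  c0 r0c0: 21 / 3 / 21
  c0 r0c1: 0 / 0 / 0
  c1 r0c0: 14 / 2 / 14
  c1 r0c1: 18 / 3 / 18
  c2 r0c0: 0 / 0 / 0
  c2 r0c1: 12 / 2 / 12

register = 2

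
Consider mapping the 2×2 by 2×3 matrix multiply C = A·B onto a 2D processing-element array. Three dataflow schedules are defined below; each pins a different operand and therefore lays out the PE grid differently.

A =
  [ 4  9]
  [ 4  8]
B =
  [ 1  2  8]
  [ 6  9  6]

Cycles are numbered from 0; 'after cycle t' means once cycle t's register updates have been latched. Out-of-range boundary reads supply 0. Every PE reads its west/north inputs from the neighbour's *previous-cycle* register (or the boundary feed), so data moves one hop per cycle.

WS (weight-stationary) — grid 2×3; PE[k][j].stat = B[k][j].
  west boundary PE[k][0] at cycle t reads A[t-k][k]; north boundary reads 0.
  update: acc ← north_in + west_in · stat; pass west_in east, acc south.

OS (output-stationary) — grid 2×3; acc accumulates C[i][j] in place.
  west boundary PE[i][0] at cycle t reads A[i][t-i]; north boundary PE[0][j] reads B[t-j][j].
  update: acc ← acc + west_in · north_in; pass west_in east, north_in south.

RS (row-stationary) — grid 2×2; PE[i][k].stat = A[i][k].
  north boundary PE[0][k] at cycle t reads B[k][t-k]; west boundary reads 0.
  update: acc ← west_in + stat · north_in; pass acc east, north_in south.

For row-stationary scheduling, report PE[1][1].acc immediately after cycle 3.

PE[1][1].acc = 80

RS (2×2). Following PE[1][1] plus its west/north inputs:
  cycle 0: PE[0][1] → acc 0, east 0, south 0
  cycle 0: PE[1][0] → acc 0, east 0, south 0
  cycle 0: PE[1][1] → acc 0, east 0, south 0
  cycle 1: PE[0][1] → acc 58, east 58, south 6
  cycle 1: PE[1][0] → acc 4, east 4, south 1
  cycle 1: PE[1][1] → acc 0, east 0, south 0
  cycle 2: PE[0][1] → acc 89, east 89, south 9
  cycle 2: PE[1][0] → acc 8, east 8, south 2
  cycle 2: PE[1][1] → acc 52, east 52, south 6
  cycle 3: PE[0][1] → acc 86, east 86, south 6
  cycle 3: PE[1][0] → acc 32, east 32, south 8
  cycle 3: PE[1][1] → acc 80, east 80, south 9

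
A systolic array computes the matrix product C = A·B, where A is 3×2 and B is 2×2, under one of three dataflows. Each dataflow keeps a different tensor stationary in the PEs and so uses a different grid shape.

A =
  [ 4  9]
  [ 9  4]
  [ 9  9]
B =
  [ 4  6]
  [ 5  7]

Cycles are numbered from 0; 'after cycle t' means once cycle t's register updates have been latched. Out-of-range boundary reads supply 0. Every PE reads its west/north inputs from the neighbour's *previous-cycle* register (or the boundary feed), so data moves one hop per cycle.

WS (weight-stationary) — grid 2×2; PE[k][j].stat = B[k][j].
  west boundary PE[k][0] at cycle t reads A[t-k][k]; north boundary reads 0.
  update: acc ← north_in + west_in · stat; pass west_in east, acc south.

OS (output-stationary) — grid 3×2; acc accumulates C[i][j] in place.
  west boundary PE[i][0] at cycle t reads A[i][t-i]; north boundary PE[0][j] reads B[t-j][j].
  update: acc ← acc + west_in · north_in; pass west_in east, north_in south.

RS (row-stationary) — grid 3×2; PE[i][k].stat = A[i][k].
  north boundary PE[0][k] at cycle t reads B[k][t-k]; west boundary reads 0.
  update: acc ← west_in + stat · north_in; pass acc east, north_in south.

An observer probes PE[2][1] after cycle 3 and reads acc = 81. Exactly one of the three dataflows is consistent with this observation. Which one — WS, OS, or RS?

dataflow = RS

— WS: 2×2 array has no PE[2][1].
— OS: 3×2; PE[2][1] trace:
  @0  [2,1]  acc 0  |  →0  ↓0
  @1  [2,1]  acc 0  |  →0  ↓0
  @2  [2,1]  acc 0  |  →0  ↓0
  @3  [2,1]  acc 54  |  →9  ↓6
— RS: 3×2; PE[2][1] trace:
  @0  [2,1]  acc 0  |  →0  ↓0
  @1  [2,1]  acc 0  |  →0  ↓0
  @2  [2,1]  acc 0  |  →0  ↓0
  @3  [2,1]  acc 81  |  →81  ↓5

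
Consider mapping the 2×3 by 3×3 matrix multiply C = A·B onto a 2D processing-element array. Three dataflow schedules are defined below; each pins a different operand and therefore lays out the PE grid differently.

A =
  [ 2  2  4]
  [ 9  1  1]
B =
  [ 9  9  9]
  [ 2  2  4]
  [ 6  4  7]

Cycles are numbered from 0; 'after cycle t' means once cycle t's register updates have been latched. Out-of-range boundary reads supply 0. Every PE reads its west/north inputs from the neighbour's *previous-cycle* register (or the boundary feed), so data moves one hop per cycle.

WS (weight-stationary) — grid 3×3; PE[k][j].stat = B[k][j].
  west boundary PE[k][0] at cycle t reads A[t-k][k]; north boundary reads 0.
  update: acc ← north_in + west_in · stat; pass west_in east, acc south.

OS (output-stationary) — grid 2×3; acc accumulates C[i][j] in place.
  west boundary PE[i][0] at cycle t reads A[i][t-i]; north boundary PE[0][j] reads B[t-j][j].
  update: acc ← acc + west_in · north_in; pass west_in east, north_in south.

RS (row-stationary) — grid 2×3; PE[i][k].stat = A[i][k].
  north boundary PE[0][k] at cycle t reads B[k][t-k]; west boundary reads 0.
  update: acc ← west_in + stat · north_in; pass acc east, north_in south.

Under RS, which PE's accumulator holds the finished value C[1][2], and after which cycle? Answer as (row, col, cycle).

(row, col, cycle) = (1, 2, 5)

RS: C[1][2] accumulates in PE[1][2]:
  after 0 — PE[1][2] acc=0, pass-E 0, pass-S 0
  after 1 — PE[1][2] acc=0, pass-E 0, pass-S 0
  after 2 — PE[1][2] acc=0, pass-E 0, pass-S 0
  after 3 — PE[1][2] acc=89, pass-E 89, pass-S 6
  after 4 — PE[1][2] acc=87, pass-E 87, pass-S 4
  after 5 — PE[1][2] acc=92, pass-E 92, pass-S 7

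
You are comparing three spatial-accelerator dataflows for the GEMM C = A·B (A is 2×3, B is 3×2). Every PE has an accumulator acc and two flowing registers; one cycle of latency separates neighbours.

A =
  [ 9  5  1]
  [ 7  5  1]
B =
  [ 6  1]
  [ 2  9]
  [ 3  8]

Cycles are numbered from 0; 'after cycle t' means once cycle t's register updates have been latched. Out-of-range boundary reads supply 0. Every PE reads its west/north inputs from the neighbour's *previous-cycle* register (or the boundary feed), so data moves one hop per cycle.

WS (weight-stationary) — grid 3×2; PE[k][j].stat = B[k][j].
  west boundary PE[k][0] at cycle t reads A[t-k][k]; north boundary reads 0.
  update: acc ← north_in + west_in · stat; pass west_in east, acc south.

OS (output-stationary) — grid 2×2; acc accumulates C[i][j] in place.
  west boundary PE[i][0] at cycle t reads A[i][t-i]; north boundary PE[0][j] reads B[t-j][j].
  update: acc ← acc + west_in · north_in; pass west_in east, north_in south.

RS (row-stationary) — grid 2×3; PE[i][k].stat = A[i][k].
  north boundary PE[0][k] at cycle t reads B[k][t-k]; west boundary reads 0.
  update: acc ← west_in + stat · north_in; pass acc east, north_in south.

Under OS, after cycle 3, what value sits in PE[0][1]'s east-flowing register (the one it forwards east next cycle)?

Tracing OS — 2×2 array, target PE[0][1]:
  c0 r0c0: 54 / 9 / 6
  c0 r0c1: 0 / 0 / 0
  c1 r0c0: 64 / 5 / 2
  c1 r0c1: 9 / 9 / 1
  c2 r0c0: 67 / 1 / 3
  c2 r0c1: 54 / 5 / 9
  c3 r0c0: 67 / 0 / 0
  c3 r0c1: 62 / 1 / 8

register = 1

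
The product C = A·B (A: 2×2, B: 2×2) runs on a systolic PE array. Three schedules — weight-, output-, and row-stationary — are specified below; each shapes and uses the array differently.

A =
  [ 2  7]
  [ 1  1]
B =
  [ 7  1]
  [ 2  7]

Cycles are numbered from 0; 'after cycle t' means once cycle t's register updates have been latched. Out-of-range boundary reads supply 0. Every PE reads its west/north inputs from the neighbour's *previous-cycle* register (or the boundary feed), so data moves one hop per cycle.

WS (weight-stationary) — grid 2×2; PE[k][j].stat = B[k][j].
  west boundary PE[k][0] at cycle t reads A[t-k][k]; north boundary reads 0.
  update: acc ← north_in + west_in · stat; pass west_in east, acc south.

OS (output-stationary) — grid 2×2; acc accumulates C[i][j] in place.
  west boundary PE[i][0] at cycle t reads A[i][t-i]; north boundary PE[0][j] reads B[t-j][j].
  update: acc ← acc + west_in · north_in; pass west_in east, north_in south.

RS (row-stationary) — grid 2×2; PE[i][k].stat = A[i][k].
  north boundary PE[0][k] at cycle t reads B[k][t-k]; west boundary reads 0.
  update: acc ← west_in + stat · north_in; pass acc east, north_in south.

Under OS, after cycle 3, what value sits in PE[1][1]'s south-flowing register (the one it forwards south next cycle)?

register = 7

Tracing OS — 2×2 array, target PE[1][1]:
  [0] (0,1) acc=0 (h:0 v:0)
  [0] (1,0) acc=0 (h:0 v:0)
  [0] (1,1) acc=0 (h:0 v:0)
  [1] (0,1) acc=2 (h:2 v:1)
  [1] (1,0) acc=7 (h:1 v:7)
  [1] (1,1) acc=0 (h:0 v:0)
  [2] (0,1) acc=51 (h:7 v:7)
  [2] (1,0) acc=9 (h:1 v:2)
  [2] (1,1) acc=1 (h:1 v:1)
  [3] (0,1) acc=51 (h:0 v:0)
  [3] (1,0) acc=9 (h:0 v:0)
  [3] (1,1) acc=8 (h:1 v:7)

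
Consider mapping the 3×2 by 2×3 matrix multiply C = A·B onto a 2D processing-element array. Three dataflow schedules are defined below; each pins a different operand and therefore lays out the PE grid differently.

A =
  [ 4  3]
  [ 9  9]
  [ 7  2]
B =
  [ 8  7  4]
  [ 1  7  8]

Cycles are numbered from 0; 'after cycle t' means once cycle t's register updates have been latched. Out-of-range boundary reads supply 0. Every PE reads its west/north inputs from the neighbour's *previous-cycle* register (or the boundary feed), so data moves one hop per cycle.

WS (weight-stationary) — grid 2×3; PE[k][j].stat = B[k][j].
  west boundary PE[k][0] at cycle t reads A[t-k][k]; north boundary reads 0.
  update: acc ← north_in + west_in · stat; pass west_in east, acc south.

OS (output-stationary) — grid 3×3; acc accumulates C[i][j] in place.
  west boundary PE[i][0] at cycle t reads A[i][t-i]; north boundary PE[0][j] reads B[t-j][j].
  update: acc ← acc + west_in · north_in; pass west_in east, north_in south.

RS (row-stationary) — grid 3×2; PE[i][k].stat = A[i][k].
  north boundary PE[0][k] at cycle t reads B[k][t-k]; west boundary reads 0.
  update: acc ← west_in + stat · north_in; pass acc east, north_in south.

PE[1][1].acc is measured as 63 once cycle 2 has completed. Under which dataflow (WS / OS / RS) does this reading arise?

WS [2×3] PE[1][1] across cycles:
  c0 r1c1: 0 / 0 / 0
  c1 r1c1: 0 / 0 / 0
  c2 r1c1: 49 / 3 / 49
OS [3×3] PE[1][1] across cycles:
  c0 r1c1: 0 / 0 / 0
  c1 r1c1: 0 / 0 / 0
  c2 r1c1: 63 / 9 / 7
RS [3×2] PE[1][1] across cycles:
  c0 r1c1: 0 / 0 / 0
  c1 r1c1: 0 / 0 / 0
  c2 r1c1: 81 / 81 / 1

dataflow = OS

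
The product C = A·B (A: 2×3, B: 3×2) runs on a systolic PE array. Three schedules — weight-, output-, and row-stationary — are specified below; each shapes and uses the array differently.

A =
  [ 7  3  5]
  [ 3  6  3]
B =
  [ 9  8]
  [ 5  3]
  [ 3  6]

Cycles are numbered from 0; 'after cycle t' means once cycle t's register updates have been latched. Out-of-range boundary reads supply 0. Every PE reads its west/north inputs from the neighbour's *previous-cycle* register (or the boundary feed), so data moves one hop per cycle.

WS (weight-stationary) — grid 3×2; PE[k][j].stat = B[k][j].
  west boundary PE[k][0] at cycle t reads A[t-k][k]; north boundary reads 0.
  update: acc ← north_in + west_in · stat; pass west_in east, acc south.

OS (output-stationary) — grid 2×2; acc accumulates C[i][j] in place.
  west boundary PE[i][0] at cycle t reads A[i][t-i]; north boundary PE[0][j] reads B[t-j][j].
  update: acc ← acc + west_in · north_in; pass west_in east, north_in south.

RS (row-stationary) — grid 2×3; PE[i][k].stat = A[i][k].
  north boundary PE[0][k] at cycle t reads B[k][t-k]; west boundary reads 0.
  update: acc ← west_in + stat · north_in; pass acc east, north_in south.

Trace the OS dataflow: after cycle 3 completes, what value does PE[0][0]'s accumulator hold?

OS (2×2). Following PE[0][0] plus its west/north inputs:
  0: (0,0).acc=63  regs=<7,9>
  1: (0,0).acc=78  regs=<3,5>
  2: (0,0).acc=93  regs=<5,3>
  3: (0,0).acc=93  regs=<0,0>

PE[0][0].acc = 93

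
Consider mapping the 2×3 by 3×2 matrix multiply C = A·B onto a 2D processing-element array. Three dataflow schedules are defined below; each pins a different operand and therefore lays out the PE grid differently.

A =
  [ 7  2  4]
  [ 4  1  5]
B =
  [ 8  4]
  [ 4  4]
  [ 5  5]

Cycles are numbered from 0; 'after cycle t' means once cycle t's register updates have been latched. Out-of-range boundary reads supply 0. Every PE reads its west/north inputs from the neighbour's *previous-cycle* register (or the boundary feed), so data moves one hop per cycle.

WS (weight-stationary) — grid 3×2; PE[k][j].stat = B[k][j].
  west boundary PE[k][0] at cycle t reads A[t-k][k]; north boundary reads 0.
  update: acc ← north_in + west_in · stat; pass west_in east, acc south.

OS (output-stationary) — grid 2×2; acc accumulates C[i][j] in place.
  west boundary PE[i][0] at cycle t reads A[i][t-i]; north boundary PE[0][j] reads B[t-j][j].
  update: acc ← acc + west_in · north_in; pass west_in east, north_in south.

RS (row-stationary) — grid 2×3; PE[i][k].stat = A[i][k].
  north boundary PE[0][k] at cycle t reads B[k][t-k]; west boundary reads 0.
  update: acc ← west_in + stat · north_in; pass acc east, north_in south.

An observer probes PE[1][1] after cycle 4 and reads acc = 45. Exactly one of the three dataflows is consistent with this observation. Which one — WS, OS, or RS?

WS (3×2 grid), PE[1][1]:
  c0 r1c1: 0 / 0 / 0
  c1 r1c1: 0 / 0 / 0
  c2 r1c1: 36 / 2 / 36
  c3 r1c1: 20 / 1 / 20
  c4 r1c1: 0 / 0 / 0
OS (2×2 grid), PE[1][1]:
  c0 r1c1: 0 / 0 / 0
  c1 r1c1: 0 / 0 / 0
  c2 r1c1: 16 / 4 / 4
  c3 r1c1: 20 / 1 / 4
  c4 r1c1: 45 / 5 / 5
RS (2×3 grid), PE[1][1]:
  c0 r1c1: 0 / 0 / 0
  c1 r1c1: 0 / 0 / 0
  c2 r1c1: 36 / 36 / 4
  c3 r1c1: 20 / 20 / 4
  c4 r1c1: 0 / 0 / 0

dataflow = OS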